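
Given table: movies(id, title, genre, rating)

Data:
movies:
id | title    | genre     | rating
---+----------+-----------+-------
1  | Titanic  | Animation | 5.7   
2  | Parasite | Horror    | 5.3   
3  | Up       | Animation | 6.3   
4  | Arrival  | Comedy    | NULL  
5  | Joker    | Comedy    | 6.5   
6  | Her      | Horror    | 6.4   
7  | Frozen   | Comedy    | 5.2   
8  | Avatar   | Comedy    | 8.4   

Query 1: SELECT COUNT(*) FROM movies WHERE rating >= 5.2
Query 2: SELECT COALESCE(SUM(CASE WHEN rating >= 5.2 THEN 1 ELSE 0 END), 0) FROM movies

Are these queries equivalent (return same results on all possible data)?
Yes, equivalent

Both queries return: [(7,)]

Reason: COUNT with WHERE vs conditional SUM (COALESCE handles empty-table NULL)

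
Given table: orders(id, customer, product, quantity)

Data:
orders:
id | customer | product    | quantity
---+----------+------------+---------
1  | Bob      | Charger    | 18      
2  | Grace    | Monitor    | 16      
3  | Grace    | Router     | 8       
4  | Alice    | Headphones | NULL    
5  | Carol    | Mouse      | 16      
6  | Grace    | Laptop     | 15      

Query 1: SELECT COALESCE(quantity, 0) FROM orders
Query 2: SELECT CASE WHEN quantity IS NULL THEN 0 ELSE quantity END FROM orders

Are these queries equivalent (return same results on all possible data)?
Yes, equivalent

Both queries return: [(0,), (8,), (15,), (16,), (16,), (18,)]

Reason: COALESCE vs CASE for NULL handling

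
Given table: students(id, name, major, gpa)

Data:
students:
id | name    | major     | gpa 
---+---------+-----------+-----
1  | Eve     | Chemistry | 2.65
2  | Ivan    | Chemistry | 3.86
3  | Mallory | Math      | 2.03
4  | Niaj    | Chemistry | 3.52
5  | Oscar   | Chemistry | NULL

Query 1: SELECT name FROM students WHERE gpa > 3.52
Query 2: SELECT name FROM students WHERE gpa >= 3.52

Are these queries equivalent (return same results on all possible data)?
No, not equivalent

Query 1 returns: [('Ivan',)]
Query 2 returns: [('Ivan',), ('Niaj',)]

Reason: > vs >= gives different results when gpa = 3.52 exists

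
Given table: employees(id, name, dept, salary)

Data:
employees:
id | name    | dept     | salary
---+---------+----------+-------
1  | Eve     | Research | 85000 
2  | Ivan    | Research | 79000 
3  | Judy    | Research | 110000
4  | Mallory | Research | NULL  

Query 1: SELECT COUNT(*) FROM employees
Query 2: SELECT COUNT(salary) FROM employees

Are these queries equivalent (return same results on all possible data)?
No, not equivalent

Query 1 returns: [(4,)]
Query 2 returns: [(3,)]

Reason: COUNT(*) includes NULLs, COUNT(column) excludes them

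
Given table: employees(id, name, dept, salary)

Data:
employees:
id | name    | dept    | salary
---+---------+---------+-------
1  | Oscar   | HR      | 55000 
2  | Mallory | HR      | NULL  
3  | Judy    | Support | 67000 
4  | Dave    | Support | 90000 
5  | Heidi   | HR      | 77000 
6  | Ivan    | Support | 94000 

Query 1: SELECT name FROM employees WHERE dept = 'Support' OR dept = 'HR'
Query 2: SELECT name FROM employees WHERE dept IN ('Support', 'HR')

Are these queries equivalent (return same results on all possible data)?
Yes, equivalent

Both queries return: [('Dave',), ('Heidi',), ('Ivan',), ('Judy',), ('Mallory',), ('Oscar',)]

Reason: OR vs IN are equivalent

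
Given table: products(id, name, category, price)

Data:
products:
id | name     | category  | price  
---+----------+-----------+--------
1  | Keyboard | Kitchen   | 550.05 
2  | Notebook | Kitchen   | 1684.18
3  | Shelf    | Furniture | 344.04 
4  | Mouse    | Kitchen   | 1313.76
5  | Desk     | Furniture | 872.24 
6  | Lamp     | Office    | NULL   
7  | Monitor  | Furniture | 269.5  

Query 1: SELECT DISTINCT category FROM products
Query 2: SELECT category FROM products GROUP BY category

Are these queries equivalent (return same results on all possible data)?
Yes, equivalent

Both queries return: [('Furniture',), ('Kitchen',), ('Office',)]

Reason: Both get unique categorys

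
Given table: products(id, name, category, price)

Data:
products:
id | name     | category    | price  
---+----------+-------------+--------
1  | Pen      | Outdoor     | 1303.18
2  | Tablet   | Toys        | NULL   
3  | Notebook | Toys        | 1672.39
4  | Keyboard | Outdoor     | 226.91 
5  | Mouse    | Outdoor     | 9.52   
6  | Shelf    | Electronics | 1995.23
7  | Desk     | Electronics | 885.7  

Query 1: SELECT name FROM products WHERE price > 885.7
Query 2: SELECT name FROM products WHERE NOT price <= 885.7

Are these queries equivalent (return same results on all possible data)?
Yes, equivalent

Both queries return: [('Notebook',), ('Pen',), ('Shelf',)]

Reason: Both filter price > 885.7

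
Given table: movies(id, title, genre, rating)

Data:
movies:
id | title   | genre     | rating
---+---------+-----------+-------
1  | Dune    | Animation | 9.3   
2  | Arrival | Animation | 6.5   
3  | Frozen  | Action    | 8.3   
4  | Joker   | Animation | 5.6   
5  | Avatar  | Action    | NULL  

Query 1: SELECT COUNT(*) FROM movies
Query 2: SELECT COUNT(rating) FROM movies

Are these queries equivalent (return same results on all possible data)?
No, not equivalent

Query 1 returns: [(5,)]
Query 2 returns: [(4,)]

Reason: COUNT(*) includes NULLs, COUNT(column) excludes them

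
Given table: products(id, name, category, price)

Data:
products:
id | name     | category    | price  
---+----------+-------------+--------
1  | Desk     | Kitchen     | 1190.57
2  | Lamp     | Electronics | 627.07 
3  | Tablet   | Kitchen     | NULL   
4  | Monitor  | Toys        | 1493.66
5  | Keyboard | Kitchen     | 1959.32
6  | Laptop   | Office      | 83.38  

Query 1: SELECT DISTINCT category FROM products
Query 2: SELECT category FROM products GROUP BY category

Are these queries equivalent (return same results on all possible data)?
Yes, equivalent

Both queries return: [('Electronics',), ('Kitchen',), ('Office',), ('Toys',)]

Reason: Both get unique categorys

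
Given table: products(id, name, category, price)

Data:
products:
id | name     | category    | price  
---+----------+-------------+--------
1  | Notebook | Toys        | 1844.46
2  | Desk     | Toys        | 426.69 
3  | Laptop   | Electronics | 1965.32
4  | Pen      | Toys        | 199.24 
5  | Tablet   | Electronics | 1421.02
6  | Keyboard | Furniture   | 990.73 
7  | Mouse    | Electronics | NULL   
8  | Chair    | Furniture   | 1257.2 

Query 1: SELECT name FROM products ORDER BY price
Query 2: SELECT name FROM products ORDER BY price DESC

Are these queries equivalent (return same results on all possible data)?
No, not equivalent

Query 1 returns: [('Mouse',), ('Pen',), ('Desk',), ('Keyboard',), ('Chair',), ('Tablet',), ('Notebook',), ('Laptop',)]
Query 2 returns: [('Laptop',), ('Notebook',), ('Tablet',), ('Chair',), ('Keyboard',), ('Desk',), ('Pen',), ('Mouse',)]

Reason: ASC vs DESC gives opposite ordering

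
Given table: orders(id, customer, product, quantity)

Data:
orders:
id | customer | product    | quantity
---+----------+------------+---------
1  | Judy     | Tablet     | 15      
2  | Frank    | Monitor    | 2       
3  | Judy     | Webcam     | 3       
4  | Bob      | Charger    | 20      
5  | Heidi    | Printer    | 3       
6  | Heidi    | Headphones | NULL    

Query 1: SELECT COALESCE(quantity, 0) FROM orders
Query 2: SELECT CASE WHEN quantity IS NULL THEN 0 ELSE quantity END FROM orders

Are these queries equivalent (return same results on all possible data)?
Yes, equivalent

Both queries return: [(0,), (2,), (3,), (3,), (15,), (20,)]

Reason: COALESCE vs CASE for NULL handling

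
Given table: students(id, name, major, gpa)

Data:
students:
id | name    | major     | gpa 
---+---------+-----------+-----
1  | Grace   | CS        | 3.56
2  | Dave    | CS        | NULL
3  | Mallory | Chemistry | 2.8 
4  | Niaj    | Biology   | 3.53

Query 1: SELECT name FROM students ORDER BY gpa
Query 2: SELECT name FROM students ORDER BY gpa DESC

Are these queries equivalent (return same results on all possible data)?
No, not equivalent

Query 1 returns: [('Dave',), ('Mallory',), ('Niaj',), ('Grace',)]
Query 2 returns: [('Grace',), ('Niaj',), ('Mallory',), ('Dave',)]

Reason: ASC vs DESC gives opposite ordering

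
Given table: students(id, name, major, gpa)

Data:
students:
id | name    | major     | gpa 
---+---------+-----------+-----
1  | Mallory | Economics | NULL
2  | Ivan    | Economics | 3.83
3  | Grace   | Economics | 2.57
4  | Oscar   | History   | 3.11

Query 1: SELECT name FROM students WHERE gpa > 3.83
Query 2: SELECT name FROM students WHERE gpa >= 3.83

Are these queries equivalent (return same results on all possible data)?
No, not equivalent

Query 1 returns: []
Query 2 returns: [('Ivan',)]

Reason: > vs >= gives different results when gpa = 3.83 exists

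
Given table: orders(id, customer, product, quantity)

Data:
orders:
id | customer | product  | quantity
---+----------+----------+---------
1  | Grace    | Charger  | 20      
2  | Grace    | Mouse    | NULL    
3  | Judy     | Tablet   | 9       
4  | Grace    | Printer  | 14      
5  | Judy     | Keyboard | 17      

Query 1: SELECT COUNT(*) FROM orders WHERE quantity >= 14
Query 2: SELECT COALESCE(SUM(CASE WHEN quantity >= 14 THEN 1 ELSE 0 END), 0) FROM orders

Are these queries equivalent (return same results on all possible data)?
Yes, equivalent

Both queries return: [(3,)]

Reason: COUNT with WHERE vs conditional SUM (COALESCE handles empty-table NULL)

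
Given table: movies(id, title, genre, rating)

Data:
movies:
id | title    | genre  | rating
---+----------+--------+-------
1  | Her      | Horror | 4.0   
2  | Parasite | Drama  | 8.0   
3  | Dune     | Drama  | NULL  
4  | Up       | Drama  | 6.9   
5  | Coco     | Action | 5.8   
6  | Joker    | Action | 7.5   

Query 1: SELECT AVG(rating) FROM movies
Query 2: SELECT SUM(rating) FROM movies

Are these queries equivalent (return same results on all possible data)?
No, not equivalent

Query 1 returns: [(6.44,)]
Query 2 returns: [(32.2,)]

Reason: AVG vs SUM give different aggregate values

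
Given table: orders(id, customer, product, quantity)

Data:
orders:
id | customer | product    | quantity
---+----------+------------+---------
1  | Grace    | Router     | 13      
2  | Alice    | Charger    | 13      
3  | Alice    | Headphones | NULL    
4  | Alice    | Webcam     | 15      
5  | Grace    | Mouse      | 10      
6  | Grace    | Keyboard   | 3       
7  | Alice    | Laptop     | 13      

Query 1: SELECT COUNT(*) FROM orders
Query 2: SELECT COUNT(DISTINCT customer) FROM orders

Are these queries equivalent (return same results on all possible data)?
No, not equivalent

Query 1 returns: [(7,)]
Query 2 returns: [(2,)]

Reason: COUNT(*) counts rows, COUNT(DISTINCT customer) counts unique customers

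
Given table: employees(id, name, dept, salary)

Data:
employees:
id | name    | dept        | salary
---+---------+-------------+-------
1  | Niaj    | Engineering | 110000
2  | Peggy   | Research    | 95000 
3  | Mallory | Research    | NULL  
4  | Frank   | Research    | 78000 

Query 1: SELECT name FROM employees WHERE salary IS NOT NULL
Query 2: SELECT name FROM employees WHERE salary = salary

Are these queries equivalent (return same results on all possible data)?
Yes, equivalent

Both queries return: [('Frank',), ('Niaj',), ('Peggy',)]

Reason: IS NOT NULL vs self-equality (both exclude NULLs)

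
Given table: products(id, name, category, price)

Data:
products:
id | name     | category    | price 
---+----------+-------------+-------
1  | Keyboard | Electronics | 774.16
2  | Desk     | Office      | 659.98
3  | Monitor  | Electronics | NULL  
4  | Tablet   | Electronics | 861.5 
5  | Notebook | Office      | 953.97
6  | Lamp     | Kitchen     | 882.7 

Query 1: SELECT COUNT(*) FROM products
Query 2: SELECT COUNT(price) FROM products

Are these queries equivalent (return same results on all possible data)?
No, not equivalent

Query 1 returns: [(6,)]
Query 2 returns: [(5,)]

Reason: COUNT(*) includes NULLs, COUNT(column) excludes them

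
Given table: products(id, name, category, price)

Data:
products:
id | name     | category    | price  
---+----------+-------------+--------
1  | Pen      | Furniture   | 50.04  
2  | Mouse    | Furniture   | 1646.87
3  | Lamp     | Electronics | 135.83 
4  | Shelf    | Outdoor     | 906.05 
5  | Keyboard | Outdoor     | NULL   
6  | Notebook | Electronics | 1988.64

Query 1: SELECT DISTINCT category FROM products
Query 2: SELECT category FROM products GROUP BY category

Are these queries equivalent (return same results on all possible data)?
Yes, equivalent

Both queries return: [('Electronics',), ('Furniture',), ('Outdoor',)]

Reason: Both get unique categorys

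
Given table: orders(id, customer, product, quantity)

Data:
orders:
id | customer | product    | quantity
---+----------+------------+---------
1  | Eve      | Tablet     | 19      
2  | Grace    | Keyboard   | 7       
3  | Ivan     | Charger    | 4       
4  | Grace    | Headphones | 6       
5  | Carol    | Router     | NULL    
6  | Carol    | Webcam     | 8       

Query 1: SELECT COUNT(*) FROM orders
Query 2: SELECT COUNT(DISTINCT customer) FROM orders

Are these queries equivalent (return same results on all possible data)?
No, not equivalent

Query 1 returns: [(6,)]
Query 2 returns: [(4,)]

Reason: COUNT(*) counts rows, COUNT(DISTINCT customer) counts unique customers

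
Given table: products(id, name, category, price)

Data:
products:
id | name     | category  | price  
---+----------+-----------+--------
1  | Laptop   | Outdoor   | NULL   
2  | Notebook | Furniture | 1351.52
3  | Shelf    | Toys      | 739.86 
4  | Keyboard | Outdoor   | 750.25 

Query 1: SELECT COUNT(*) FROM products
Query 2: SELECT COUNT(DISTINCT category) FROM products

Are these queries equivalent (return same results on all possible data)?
No, not equivalent

Query 1 returns: [(4,)]
Query 2 returns: [(3,)]

Reason: COUNT(*) counts rows, COUNT(DISTINCT category) counts unique categorys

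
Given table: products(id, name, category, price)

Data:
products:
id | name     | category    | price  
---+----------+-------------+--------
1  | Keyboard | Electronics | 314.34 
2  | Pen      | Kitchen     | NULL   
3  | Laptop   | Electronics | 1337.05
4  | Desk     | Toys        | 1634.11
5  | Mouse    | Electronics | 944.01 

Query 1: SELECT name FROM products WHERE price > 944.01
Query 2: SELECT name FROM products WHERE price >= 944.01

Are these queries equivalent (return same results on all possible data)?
No, not equivalent

Query 1 returns: [('Laptop',), ('Desk',)]
Query 2 returns: [('Laptop',), ('Desk',), ('Mouse',)]

Reason: > vs >= gives different results when price = 944.01 exists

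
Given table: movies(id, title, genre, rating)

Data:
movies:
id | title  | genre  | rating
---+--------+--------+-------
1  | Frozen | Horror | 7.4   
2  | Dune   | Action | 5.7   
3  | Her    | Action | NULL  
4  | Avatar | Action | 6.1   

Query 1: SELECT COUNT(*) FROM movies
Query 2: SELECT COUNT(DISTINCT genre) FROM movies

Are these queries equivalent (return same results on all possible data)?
No, not equivalent

Query 1 returns: [(4,)]
Query 2 returns: [(2,)]

Reason: COUNT(*) counts rows, COUNT(DISTINCT genre) counts unique genres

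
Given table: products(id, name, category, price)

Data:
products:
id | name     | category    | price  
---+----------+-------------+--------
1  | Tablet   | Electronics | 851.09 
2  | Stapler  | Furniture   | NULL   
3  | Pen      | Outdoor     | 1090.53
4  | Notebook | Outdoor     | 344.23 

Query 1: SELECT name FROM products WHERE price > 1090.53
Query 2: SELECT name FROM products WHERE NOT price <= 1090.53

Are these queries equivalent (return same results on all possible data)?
Yes, equivalent

Both queries return: []

Reason: Both filter price > 1090.53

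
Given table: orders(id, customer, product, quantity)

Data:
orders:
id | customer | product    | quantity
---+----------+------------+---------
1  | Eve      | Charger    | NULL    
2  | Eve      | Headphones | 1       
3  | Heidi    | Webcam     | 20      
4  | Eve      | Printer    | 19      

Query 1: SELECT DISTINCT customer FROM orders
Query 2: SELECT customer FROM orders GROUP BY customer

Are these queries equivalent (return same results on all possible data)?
Yes, equivalent

Both queries return: [('Eve',), ('Heidi',)]

Reason: Both get unique customers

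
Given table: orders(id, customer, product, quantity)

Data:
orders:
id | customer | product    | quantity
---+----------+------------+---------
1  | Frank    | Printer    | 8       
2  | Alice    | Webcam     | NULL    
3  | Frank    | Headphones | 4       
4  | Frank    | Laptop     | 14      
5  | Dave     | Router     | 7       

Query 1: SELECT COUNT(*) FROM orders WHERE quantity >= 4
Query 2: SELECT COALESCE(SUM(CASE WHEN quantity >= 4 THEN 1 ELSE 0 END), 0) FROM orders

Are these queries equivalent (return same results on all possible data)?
Yes, equivalent

Both queries return: [(4,)]

Reason: COUNT with WHERE vs conditional SUM (COALESCE handles empty-table NULL)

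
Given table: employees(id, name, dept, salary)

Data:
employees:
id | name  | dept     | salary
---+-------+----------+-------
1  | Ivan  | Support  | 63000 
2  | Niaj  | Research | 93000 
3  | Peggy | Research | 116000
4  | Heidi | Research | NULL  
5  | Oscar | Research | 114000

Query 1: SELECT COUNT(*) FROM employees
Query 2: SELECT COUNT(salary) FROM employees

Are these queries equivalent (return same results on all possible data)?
No, not equivalent

Query 1 returns: [(5,)]
Query 2 returns: [(4,)]

Reason: COUNT(*) includes NULLs, COUNT(column) excludes them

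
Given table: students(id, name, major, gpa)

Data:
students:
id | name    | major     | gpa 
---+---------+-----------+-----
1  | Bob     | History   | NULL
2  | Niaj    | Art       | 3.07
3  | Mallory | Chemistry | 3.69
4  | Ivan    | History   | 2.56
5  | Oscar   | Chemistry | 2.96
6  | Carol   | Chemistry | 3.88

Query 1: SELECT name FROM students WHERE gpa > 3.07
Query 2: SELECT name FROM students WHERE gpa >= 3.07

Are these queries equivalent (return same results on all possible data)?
No, not equivalent

Query 1 returns: [('Mallory',), ('Carol',)]
Query 2 returns: [('Niaj',), ('Mallory',), ('Carol',)]

Reason: > vs >= gives different results when gpa = 3.07 exists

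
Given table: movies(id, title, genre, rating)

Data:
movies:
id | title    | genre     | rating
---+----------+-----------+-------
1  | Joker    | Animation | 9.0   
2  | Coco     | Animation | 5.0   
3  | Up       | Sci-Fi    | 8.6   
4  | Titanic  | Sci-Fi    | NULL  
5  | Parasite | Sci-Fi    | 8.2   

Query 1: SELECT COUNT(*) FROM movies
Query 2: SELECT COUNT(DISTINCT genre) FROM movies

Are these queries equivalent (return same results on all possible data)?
No, not equivalent

Query 1 returns: [(5,)]
Query 2 returns: [(2,)]

Reason: COUNT(*) counts rows, COUNT(DISTINCT genre) counts unique genres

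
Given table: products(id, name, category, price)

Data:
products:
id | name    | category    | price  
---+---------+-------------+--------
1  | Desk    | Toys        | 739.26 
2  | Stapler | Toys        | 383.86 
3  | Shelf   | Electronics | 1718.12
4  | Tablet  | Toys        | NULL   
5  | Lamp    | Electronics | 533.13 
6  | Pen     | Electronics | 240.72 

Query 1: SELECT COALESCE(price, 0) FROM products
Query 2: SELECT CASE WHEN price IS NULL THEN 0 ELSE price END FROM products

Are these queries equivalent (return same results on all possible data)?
Yes, equivalent

Both queries return: [(0,), (240.72,), (383.86,), (533.13,), (739.26,), (1718.12,)]

Reason: COALESCE vs CASE for NULL handling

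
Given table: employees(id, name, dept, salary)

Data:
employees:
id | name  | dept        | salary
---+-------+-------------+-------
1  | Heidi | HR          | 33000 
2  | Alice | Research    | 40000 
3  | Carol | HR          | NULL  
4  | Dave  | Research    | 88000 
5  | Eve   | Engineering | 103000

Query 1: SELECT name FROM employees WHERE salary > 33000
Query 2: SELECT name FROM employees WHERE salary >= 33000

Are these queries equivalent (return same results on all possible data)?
No, not equivalent

Query 1 returns: [('Alice',), ('Dave',), ('Eve',)]
Query 2 returns: [('Heidi',), ('Alice',), ('Dave',), ('Eve',)]

Reason: > vs >= gives different results when salary = 33000 exists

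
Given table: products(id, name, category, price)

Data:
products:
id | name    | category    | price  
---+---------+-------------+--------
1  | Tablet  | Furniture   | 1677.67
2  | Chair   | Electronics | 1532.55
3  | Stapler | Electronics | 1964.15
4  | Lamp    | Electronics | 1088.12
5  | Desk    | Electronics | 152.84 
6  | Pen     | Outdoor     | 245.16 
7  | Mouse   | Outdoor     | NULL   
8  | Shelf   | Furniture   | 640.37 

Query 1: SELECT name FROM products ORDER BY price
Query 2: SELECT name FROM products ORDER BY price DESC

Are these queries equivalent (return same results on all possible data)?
No, not equivalent

Query 1 returns: [('Mouse',), ('Desk',), ('Pen',), ('Shelf',), ('Lamp',), ('Chair',), ('Tablet',), ('Stapler',)]
Query 2 returns: [('Stapler',), ('Tablet',), ('Chair',), ('Lamp',), ('Shelf',), ('Pen',), ('Desk',), ('Mouse',)]

Reason: ASC vs DESC gives opposite ordering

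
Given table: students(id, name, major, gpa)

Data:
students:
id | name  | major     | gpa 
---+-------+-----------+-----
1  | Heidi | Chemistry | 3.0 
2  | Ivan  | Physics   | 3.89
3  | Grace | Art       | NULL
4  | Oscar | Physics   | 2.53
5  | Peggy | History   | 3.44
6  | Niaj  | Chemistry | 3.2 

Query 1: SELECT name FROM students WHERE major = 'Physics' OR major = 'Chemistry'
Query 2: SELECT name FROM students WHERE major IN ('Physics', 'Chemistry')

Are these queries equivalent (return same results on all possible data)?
Yes, equivalent

Both queries return: [('Heidi',), ('Ivan',), ('Niaj',), ('Oscar',)]

Reason: OR vs IN are equivalent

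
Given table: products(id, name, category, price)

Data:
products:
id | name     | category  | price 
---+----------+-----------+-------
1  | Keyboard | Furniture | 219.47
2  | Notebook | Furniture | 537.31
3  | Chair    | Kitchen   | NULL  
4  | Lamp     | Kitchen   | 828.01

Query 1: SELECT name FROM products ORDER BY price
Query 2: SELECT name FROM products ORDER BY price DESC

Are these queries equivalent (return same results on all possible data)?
No, not equivalent

Query 1 returns: [('Chair',), ('Keyboard',), ('Notebook',), ('Lamp',)]
Query 2 returns: [('Lamp',), ('Notebook',), ('Keyboard',), ('Chair',)]

Reason: ASC vs DESC gives opposite ordering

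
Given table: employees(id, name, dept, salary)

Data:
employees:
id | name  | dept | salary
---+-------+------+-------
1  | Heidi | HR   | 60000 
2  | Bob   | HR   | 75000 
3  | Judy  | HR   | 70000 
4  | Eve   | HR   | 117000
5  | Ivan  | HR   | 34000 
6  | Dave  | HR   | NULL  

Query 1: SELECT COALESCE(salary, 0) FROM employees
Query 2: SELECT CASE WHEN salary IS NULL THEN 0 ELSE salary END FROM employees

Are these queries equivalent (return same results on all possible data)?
Yes, equivalent

Both queries return: [(0,), (34000,), (60000,), (70000,), (75000,), (117000,)]

Reason: COALESCE vs CASE for NULL handling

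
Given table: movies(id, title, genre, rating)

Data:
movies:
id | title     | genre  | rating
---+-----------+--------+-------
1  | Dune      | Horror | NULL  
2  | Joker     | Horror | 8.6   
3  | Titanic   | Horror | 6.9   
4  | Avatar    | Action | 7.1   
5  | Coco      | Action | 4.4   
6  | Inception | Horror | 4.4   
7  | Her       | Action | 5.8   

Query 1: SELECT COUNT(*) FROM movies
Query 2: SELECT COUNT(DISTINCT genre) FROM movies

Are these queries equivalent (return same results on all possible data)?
No, not equivalent

Query 1 returns: [(7,)]
Query 2 returns: [(2,)]

Reason: COUNT(*) counts rows, COUNT(DISTINCT genre) counts unique genres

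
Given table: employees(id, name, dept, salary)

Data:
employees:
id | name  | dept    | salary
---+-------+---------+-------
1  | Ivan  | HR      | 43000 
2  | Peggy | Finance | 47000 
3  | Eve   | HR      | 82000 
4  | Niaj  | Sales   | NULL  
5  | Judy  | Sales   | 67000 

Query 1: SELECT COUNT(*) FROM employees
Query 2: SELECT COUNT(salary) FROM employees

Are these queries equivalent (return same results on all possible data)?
No, not equivalent

Query 1 returns: [(5,)]
Query 2 returns: [(4,)]

Reason: COUNT(*) includes NULLs, COUNT(column) excludes them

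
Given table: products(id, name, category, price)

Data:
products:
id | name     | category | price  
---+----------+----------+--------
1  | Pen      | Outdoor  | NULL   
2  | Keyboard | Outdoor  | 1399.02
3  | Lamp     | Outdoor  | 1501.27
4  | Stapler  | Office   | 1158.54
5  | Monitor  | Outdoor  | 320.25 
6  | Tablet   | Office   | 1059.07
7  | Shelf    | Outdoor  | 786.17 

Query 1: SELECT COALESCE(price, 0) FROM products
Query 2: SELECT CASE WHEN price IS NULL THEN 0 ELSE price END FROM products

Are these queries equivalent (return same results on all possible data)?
Yes, equivalent

Both queries return: [(0,), (320.25,), (786.17,), (1059.07,), (1158.54,), (1399.02,), (1501.27,)]

Reason: COALESCE vs CASE for NULL handling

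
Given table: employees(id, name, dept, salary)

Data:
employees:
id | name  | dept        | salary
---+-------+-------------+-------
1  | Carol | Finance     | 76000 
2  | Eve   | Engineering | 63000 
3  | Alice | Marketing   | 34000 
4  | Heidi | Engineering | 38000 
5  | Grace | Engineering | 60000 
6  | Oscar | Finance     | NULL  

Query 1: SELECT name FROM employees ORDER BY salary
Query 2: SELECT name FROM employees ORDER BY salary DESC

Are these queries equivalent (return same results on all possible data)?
No, not equivalent

Query 1 returns: [('Oscar',), ('Alice',), ('Heidi',), ('Grace',), ('Eve',), ('Carol',)]
Query 2 returns: [('Carol',), ('Eve',), ('Grace',), ('Heidi',), ('Alice',), ('Oscar',)]

Reason: ASC vs DESC gives opposite ordering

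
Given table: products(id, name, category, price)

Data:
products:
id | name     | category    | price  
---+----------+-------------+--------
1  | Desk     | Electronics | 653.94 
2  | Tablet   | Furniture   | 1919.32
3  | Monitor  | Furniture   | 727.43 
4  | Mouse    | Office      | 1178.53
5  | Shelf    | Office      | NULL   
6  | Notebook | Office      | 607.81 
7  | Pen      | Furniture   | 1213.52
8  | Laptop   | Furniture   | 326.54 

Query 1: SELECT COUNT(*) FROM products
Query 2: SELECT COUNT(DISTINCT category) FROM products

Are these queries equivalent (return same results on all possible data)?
No, not equivalent

Query 1 returns: [(8,)]
Query 2 returns: [(3,)]

Reason: COUNT(*) counts rows, COUNT(DISTINCT category) counts unique categorys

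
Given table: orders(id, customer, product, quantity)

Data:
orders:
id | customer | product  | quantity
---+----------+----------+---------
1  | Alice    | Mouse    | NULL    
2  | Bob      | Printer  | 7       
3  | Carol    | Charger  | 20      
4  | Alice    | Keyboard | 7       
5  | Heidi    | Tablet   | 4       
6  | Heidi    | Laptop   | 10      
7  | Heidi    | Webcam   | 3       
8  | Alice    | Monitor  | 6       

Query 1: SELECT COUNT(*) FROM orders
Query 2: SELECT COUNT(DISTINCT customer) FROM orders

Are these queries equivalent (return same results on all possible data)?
No, not equivalent

Query 1 returns: [(8,)]
Query 2 returns: [(4,)]

Reason: COUNT(*) counts rows, COUNT(DISTINCT customer) counts unique customers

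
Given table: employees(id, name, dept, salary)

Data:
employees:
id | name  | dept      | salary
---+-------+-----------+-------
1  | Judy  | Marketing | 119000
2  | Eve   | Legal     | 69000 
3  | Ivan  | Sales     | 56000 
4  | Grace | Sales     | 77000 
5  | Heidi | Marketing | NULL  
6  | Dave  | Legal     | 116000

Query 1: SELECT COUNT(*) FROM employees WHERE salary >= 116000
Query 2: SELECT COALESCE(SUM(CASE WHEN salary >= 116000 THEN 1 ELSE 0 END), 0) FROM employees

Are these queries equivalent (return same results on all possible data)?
Yes, equivalent

Both queries return: [(2,)]

Reason: COUNT with WHERE vs conditional SUM (COALESCE handles empty-table NULL)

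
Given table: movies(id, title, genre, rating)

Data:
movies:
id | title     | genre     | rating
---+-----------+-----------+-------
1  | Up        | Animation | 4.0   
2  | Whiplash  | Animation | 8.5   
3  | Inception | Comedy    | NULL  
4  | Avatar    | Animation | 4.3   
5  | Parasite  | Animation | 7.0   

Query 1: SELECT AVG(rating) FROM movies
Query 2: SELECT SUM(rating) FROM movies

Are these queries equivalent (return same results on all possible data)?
No, not equivalent

Query 1 returns: [(5.95,)]
Query 2 returns: [(23.8,)]

Reason: AVG vs SUM give different aggregate values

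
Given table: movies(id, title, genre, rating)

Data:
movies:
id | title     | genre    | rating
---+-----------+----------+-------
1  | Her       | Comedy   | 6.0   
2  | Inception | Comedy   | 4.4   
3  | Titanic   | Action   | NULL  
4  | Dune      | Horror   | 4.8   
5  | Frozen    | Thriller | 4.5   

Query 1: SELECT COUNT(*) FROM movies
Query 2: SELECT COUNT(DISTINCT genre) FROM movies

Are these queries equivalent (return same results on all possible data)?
No, not equivalent

Query 1 returns: [(5,)]
Query 2 returns: [(4,)]

Reason: COUNT(*) counts rows, COUNT(DISTINCT genre) counts unique genres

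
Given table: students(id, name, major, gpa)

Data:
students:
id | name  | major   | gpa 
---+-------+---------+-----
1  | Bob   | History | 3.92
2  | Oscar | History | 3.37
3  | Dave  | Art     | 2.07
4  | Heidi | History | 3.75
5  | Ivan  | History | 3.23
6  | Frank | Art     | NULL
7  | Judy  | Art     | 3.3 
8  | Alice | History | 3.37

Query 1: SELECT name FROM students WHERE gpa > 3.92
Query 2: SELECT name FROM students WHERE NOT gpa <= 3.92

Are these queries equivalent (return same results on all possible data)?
Yes, equivalent

Both queries return: []

Reason: Both filter gpa > 3.92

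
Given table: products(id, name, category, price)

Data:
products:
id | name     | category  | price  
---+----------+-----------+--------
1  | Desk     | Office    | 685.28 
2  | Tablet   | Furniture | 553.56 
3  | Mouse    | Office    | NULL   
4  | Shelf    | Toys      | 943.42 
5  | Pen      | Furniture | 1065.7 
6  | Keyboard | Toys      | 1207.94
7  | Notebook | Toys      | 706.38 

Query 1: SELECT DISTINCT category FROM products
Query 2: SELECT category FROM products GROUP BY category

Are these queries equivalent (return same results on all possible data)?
Yes, equivalent

Both queries return: [('Furniture',), ('Office',), ('Toys',)]

Reason: Both get unique categorys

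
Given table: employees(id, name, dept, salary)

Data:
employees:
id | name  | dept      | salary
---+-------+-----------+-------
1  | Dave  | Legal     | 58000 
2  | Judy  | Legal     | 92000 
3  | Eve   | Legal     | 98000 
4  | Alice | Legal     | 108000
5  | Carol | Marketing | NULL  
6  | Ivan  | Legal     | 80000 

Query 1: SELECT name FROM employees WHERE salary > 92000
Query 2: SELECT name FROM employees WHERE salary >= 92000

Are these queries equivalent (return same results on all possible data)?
No, not equivalent

Query 1 returns: [('Eve',), ('Alice',)]
Query 2 returns: [('Judy',), ('Eve',), ('Alice',)]

Reason: > vs >= gives different results when salary = 92000 exists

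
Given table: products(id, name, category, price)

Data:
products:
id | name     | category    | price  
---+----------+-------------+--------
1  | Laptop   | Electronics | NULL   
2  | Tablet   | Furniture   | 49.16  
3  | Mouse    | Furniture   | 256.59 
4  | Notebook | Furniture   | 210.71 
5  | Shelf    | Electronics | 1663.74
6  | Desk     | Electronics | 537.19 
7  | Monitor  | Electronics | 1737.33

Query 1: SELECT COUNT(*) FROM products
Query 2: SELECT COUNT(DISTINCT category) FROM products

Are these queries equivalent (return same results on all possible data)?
No, not equivalent

Query 1 returns: [(7,)]
Query 2 returns: [(2,)]

Reason: COUNT(*) counts rows, COUNT(DISTINCT category) counts unique categorys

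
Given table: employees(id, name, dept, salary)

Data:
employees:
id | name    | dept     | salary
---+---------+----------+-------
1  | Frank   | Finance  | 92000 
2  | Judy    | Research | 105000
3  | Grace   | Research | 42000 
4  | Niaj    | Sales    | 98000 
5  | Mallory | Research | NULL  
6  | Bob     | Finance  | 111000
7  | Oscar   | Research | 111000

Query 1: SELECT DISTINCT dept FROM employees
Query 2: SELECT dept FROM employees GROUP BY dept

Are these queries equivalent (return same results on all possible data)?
Yes, equivalent

Both queries return: [('Finance',), ('Research',), ('Sales',)]

Reason: Both get unique depts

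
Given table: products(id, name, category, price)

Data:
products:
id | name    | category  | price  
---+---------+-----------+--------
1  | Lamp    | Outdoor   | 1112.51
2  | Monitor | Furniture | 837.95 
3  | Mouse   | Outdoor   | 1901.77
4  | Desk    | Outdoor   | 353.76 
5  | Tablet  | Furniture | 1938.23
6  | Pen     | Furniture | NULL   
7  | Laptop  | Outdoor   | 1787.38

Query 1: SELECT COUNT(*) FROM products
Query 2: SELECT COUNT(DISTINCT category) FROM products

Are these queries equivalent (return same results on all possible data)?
No, not equivalent

Query 1 returns: [(7,)]
Query 2 returns: [(2,)]

Reason: COUNT(*) counts rows, COUNT(DISTINCT category) counts unique categorys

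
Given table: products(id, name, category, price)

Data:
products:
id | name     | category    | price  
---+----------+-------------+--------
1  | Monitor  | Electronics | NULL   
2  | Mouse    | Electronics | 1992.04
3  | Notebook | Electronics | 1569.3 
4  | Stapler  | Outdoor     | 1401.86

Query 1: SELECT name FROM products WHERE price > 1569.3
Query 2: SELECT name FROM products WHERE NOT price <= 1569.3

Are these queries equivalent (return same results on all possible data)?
Yes, equivalent

Both queries return: [('Mouse',)]

Reason: Both filter price > 1569.3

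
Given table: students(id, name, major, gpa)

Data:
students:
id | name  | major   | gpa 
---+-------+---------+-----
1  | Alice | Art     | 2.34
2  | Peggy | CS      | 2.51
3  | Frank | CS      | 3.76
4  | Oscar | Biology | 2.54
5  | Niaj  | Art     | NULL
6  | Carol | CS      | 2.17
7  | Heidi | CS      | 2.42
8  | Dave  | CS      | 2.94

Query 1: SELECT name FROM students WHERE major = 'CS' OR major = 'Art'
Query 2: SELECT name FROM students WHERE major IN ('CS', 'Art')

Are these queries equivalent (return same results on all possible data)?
Yes, equivalent

Both queries return: [('Alice',), ('Carol',), ('Dave',), ('Frank',), ('Heidi',), ('Niaj',), ('Peggy',)]

Reason: OR vs IN are equivalent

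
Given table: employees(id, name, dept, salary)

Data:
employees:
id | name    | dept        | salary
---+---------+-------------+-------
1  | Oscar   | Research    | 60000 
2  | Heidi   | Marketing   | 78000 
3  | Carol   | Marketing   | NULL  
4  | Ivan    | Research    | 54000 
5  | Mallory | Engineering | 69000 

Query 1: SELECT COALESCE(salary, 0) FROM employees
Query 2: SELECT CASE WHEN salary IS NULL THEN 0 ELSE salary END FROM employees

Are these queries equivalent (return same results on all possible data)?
Yes, equivalent

Both queries return: [(0,), (54000,), (60000,), (69000,), (78000,)]

Reason: COALESCE vs CASE for NULL handling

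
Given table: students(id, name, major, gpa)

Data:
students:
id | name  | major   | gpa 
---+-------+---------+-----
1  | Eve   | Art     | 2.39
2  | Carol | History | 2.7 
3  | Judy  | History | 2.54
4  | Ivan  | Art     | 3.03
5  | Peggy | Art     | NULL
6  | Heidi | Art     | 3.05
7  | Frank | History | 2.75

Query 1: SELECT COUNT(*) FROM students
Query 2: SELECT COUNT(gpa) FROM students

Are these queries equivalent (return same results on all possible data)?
No, not equivalent

Query 1 returns: [(7,)]
Query 2 returns: [(6,)]

Reason: COUNT(*) includes NULLs, COUNT(column) excludes them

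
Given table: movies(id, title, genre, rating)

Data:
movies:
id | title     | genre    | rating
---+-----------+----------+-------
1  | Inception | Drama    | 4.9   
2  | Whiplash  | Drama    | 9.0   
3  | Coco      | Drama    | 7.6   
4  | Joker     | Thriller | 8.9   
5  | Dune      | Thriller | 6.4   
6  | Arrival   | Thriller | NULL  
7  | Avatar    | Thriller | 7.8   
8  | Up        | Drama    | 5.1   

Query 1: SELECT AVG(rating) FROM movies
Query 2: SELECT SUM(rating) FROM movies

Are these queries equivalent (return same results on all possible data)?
No, not equivalent

Query 1 returns: [(7.1000000000000005,)]
Query 2 returns: [(49.7,)]

Reason: AVG vs SUM give different aggregate values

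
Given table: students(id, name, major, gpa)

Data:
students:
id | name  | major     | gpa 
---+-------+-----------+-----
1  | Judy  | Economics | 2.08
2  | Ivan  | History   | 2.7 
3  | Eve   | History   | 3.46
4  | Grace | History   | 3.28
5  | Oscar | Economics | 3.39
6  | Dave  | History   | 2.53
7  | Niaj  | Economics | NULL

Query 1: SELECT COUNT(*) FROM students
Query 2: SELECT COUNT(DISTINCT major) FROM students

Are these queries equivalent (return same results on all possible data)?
No, not equivalent

Query 1 returns: [(7,)]
Query 2 returns: [(2,)]

Reason: COUNT(*) counts rows, COUNT(DISTINCT major) counts unique majors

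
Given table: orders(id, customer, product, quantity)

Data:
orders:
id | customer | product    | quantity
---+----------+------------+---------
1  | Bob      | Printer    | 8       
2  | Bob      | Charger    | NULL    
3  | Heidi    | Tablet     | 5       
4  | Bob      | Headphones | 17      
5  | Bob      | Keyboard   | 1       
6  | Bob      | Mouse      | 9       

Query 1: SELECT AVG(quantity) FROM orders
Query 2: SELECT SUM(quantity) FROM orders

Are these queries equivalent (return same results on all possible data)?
No, not equivalent

Query 1 returns: [(8.0,)]
Query 2 returns: [(40,)]

Reason: AVG vs SUM give different aggregate values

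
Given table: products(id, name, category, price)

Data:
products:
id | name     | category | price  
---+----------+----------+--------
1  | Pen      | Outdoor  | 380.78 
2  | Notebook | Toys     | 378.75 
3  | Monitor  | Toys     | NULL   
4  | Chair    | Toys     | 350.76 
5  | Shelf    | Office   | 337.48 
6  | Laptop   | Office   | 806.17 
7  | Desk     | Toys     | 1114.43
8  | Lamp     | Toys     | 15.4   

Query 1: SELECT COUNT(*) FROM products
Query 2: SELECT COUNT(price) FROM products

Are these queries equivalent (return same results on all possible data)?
No, not equivalent

Query 1 returns: [(8,)]
Query 2 returns: [(7,)]

Reason: COUNT(*) includes NULLs, COUNT(column) excludes them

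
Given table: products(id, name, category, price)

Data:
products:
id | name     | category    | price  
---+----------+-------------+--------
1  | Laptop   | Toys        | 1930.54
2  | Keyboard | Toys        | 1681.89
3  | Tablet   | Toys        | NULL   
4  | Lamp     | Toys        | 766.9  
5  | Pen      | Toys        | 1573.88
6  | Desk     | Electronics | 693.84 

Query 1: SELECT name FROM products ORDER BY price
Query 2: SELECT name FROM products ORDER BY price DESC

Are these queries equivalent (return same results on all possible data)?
No, not equivalent

Query 1 returns: [('Tablet',), ('Desk',), ('Lamp',), ('Pen',), ('Keyboard',), ('Laptop',)]
Query 2 returns: [('Laptop',), ('Keyboard',), ('Pen',), ('Lamp',), ('Desk',), ('Tablet',)]

Reason: ASC vs DESC gives opposite ordering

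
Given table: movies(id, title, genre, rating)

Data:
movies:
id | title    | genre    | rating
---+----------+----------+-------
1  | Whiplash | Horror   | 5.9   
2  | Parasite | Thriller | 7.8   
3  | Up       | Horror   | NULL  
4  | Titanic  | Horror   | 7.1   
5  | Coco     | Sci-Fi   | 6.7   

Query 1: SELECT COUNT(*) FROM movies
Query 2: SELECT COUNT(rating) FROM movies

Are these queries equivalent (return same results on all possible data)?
No, not equivalent

Query 1 returns: [(5,)]
Query 2 returns: [(4,)]

Reason: COUNT(*) includes NULLs, COUNT(column) excludes them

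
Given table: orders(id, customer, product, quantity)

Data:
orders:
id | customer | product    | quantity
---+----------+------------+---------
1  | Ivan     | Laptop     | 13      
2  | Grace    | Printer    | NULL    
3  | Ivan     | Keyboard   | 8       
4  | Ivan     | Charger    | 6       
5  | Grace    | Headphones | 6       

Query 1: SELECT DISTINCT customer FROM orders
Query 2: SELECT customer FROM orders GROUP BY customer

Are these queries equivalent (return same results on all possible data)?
Yes, equivalent

Both queries return: [('Grace',), ('Ivan',)]

Reason: Both get unique customers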